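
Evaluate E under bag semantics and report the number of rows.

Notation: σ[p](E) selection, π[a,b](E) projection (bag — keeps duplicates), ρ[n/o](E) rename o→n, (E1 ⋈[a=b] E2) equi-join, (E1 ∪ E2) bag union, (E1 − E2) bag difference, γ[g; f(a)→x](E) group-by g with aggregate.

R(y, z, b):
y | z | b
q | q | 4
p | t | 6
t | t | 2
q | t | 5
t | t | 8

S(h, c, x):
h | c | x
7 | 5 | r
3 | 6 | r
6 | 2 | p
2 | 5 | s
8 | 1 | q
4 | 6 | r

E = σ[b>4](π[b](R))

Row counts bottom-up:
  R → 5
  π[b](R) → 5
  σ[b>4](π[b](R)) → 3

|E| = 3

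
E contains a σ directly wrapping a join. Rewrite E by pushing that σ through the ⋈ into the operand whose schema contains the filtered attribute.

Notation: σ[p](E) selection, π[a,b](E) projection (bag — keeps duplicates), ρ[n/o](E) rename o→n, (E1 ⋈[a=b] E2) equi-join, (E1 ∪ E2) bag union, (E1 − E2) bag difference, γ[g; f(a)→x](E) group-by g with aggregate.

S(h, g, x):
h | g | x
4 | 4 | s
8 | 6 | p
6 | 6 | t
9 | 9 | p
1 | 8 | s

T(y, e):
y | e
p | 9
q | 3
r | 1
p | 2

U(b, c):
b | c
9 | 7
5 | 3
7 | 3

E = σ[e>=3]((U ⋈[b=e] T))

σ filters on e, owned by the right side.
E' = (U ⋈[b=e] σ[e>=3](T))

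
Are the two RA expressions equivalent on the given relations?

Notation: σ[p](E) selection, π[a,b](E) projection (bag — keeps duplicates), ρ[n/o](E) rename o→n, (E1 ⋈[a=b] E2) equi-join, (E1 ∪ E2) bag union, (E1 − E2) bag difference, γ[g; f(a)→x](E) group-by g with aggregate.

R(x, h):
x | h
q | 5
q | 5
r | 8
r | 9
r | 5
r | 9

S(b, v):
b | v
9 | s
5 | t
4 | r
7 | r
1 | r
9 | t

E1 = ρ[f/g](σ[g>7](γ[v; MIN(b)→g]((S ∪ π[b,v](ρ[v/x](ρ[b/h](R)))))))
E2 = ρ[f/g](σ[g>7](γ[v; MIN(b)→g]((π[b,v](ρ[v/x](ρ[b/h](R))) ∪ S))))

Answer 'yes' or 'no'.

E1 stepwise |·|:
  S → 6
  R → 6
  ρ[b/h](R) → 6
  ρ[v/x](ρ[b/h](R)) → 6
  π[b,v](ρ[v/x](ρ[b/h](R))) → 6
  (S ∪ π[b,v](ρ[v/x](ρ[b/h](R)))) → 12
  γ[v; MIN(b)→g]((S ∪ π[b,v](ρ[v/x](ρ[b/h](R))))) → 4
  σ[g>7](γ[v; MIN(b)→g]((S ∪ π[b,v](ρ[v/x](ρ[b/h](R)))))) → 1
  ρ[f/g](σ[g>7](γ[v; MIN(b)→g]((S ∪ π[b,v](ρ[v/x](ρ[b/h](R))))))) → 1
E2 stepwise |·|:
  R → 6
  ρ[b/h](R) → 6
  ρ[v/x](ρ[b/h](R)) → 6
  π[b,v](ρ[v/x](ρ[b/h](R))) → 6
  S → 6
  (π[b,v](ρ[v/x](ρ[b/h](R))) ∪ S) → 12
  γ[v; MIN(b)→g]((π[b,v](ρ[v/x](ρ[b/h](R))) ∪ S)) → 4
  σ[g>7](γ[v; MIN(b)→g]((π[b,v](ρ[v/x](ρ[b/h](R))) ∪ S))) → 1
  ρ[f/g](σ[g>7](γ[v; MIN(b)→g]((π[b,v](ρ[v/x](ρ[b/h](R))) ∪ S)))) → 1

E1 and E2 produce the same multiset:
v | f
s | 9

yes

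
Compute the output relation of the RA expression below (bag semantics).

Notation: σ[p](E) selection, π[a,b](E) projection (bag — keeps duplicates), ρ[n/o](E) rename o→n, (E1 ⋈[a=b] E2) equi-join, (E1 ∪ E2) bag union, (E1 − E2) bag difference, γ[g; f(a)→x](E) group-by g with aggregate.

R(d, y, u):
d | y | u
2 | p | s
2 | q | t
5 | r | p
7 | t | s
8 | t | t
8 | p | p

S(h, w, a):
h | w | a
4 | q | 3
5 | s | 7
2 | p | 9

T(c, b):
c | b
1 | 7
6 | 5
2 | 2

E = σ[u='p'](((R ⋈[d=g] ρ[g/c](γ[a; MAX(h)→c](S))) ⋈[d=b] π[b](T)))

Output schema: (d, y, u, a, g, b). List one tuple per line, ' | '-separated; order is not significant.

Subexpression sizes:
  R → 6
  S → 3
  γ[a; MAX(h)→c](S) → 3
  ρ[g/c](γ[a; MAX(h)→c](S)) → 3
  (R ⋈[d=g] ρ[g/c](γ[a; MAX(h)→c](S))) → 3
  T → 3
  π[b](T) → 3
  ((R ⋈[d=g] ρ[g/c](γ[a; MAX(h)→c](S))) ⋈[d=b] π[b](T)) → 3
  σ[u='p'](((R ⋈[d=g] ρ[g/c](γ[a; MAX(h)→c](S))) ⋈[d=b] π[b](T))) → 1

== RESULT ==
d | y | u | a | g | b
5 | r | p | 7 | 5 | 5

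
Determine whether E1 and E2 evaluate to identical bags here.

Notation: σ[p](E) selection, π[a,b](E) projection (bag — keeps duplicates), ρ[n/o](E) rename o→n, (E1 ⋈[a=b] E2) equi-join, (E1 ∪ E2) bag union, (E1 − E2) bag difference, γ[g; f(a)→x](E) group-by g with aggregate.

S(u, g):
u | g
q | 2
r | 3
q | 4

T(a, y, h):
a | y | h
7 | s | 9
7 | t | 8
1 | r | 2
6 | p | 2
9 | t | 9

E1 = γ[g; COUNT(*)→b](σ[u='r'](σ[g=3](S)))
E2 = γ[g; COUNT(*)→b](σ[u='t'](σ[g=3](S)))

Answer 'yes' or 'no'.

E1 per-node cardinality:
  S → 3
  σ[g=3](S) → 1
  σ[u='r'](σ[g=3](S)) → 1
  γ[g; COUNT(*)→b](σ[u='r'](σ[g=3](S))) → 1
E2 per-node cardinality:
  S → 3
  σ[g=3](S) → 1
  σ[u='t'](σ[g=3](S)) → 0
  γ[g; COUNT(*)→b](σ[u='t'](σ[g=3](S))) → 0

E1 result:
g | b
3 | 1
E2 result:
g | b
(0 rows)
Witness: (3, 1) appears 1× in E1 but 0× in E2.

no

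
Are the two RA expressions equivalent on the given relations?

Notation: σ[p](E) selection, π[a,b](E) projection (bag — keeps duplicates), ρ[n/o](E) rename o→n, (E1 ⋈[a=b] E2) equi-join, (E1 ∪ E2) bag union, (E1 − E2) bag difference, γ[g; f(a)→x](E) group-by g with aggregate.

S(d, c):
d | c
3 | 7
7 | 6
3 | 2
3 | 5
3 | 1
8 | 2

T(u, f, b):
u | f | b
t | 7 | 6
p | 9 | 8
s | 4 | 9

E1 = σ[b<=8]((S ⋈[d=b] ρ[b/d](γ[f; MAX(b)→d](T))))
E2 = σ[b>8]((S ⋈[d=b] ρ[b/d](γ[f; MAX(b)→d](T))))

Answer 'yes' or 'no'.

E1 stepwise |·|:
  S → 6
  T → 3
  γ[f; MAX(b)→d](T) → 3
  ρ[b/d](γ[f; MAX(b)→d](T)) → 3
  (S ⋈[d=b] ρ[b/d](γ[f; MAX(b)→d](T))) → 1
  σ[b<=8]((S ⋈[d=b] ρ[b/d](γ[f; MAX(b)→d](T)))) → 1
E2 stepwise |·|:
  S → 6
  T → 3
  γ[f; MAX(b)→d](T) → 3
  ρ[b/d](γ[f; MAX(b)→d](T)) → 3
  (S ⋈[d=b] ρ[b/d](γ[f; MAX(b)→d](T))) → 1
  σ[b>8]((S ⋈[d=b] ρ[b/d](γ[f; MAX(b)→d](T)))) → 0

E1 result:
d | c | f | b
8 | 2 | 9 | 8
E2 result:
d | c | f | b
(0 rows)
Witness: (8, 2, 9, 8) appears 1× in E1 but 0× in E2.

no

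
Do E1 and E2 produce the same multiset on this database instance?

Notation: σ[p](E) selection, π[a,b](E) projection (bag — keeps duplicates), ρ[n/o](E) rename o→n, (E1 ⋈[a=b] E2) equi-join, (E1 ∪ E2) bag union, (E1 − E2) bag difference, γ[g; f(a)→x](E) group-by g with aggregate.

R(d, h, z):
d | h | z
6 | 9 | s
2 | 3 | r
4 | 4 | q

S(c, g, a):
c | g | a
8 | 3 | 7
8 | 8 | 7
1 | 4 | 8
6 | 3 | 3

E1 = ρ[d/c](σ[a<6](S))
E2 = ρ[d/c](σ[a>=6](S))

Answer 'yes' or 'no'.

E1 row counts bottom-up:
  S → 4
  σ[a<6](S) → 1
  ρ[d/c](σ[a<6](S)) → 1
E2 row counts bottom-up:
  S → 4
  σ[a>=6](S) → 3
  ρ[d/c](σ[a>=6](S)) → 3

E1 result:
d | g | a
6 | 3 | 3
E2 result:
d | g | a
1 | 4 | 8
8 | 3 | 7
8 | 8 | 7
Witness: (8, 3, 7) appears 0× in E1 but 1× in E2.

no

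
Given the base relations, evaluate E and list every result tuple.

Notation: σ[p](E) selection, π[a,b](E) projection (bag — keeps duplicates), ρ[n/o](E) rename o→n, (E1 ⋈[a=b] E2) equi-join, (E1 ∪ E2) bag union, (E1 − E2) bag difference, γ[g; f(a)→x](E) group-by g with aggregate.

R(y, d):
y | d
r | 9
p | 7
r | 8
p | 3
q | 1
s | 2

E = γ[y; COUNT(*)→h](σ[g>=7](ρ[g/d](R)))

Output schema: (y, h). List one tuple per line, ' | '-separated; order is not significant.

Stepwise |·|:
  R → 6
  ρ[g/d](R) → 6
  σ[g>=7](ρ[g/d](R)) → 3
  γ[y; COUNT(*)→h](σ[g>=7](ρ[g/d](R))) → 2

== RESULT ==
y | h
p | 1
r | 2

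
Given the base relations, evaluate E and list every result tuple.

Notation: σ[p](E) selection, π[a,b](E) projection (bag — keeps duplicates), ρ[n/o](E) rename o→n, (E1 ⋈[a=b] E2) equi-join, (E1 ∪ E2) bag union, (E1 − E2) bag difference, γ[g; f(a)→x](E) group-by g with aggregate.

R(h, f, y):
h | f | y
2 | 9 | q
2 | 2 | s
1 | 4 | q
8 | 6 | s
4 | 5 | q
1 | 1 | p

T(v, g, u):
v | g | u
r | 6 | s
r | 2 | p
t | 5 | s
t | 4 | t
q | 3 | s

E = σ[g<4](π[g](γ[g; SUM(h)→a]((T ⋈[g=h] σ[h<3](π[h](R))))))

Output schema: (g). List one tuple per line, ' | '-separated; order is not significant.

Stepwise |·|:
  T → 5
  R → 6
  π[h](R) → 6
  σ[h<3](π[h](R)) → 4
  (T ⋈[g=h] σ[h<3](π[h](R))) → 2
  γ[g; SUM(h)→a]((T ⋈[g=h] σ[h<3](π[h](R)))) → 1
  π[g](γ[g; SUM(h)→a]((T ⋈[g=h] σ[h<3](π[h](R))))) → 1
  σ[g<4](π[g](γ[g; SUM(h)→a]((T ⋈[g=h] σ[h<3](π[h](R)))))) → 1

== RESULT ==
g
2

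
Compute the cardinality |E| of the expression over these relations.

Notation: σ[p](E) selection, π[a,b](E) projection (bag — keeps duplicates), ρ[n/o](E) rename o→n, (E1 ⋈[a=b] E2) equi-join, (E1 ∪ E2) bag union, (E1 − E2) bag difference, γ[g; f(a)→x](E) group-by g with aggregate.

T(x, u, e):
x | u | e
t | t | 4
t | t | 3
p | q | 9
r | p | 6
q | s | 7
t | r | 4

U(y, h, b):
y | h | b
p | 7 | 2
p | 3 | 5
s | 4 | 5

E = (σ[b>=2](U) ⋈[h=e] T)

Subexpression sizes:
  U → 3
  σ[b>=2](U) → 3
  T → 6
  (σ[b>=2](U) ⋈[h=e] T) → 4

|E| = 4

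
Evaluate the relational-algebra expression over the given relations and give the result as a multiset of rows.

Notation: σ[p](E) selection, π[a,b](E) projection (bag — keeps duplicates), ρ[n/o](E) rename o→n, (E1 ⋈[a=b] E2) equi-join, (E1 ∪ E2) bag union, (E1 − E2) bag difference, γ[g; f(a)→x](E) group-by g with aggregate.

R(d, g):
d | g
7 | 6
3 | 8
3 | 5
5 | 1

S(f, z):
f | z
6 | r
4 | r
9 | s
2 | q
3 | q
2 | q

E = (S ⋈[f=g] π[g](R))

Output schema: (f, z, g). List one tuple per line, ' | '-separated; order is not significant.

Stepwise |·|:
  S → 6
  R → 4
  π[g](R) → 4
  (S ⋈[f=g] π[g](R)) → 1

== RESULT ==
f | z | g
6 | r | 6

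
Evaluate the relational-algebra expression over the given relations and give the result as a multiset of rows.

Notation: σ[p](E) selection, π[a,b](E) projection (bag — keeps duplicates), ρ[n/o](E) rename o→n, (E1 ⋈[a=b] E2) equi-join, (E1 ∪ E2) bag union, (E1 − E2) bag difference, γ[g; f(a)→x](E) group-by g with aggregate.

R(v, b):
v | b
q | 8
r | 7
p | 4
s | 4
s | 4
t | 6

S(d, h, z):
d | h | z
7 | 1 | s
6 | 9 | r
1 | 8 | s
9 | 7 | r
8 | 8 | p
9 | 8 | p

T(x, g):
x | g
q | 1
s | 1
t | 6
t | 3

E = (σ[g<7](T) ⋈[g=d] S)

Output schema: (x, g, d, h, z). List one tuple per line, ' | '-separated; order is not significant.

Per-node cardinality:
  T → 4
  σ[g<7](T) → 4
  S → 6
  (σ[g<7](T) ⋈[g=d] S) → 3

== RESULT ==
x | g | d | h | z
q | 1 | 1 | 8 | s
s | 1 | 1 | 8 | s
t | 6 | 6 | 9 | r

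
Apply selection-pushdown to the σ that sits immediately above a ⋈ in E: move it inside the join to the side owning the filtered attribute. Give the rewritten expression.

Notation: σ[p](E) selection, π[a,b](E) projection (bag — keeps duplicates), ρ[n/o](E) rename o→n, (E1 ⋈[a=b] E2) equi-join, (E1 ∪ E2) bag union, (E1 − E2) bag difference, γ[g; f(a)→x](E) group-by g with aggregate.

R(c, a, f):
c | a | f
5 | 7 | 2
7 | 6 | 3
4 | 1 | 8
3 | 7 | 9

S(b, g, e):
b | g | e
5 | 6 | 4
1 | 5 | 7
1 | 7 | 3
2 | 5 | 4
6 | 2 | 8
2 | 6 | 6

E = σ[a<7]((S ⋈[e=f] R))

σ filters on a, owned by the right side.
E' = (S ⋈[e=f] σ[a<7](R))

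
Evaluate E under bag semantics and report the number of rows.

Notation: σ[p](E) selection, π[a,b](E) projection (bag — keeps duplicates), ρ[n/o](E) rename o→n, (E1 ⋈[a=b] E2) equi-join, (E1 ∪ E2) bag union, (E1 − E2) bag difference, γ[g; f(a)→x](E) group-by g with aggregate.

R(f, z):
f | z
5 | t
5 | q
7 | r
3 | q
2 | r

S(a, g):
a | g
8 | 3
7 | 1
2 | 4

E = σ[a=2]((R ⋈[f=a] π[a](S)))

Per-node cardinality:
  R → 5
  S → 3
  π[a](S) → 3
  (R ⋈[f=a] π[a](S)) → 2
  σ[a=2]((R ⋈[f=a] π[a](S))) → 1

|E| = 1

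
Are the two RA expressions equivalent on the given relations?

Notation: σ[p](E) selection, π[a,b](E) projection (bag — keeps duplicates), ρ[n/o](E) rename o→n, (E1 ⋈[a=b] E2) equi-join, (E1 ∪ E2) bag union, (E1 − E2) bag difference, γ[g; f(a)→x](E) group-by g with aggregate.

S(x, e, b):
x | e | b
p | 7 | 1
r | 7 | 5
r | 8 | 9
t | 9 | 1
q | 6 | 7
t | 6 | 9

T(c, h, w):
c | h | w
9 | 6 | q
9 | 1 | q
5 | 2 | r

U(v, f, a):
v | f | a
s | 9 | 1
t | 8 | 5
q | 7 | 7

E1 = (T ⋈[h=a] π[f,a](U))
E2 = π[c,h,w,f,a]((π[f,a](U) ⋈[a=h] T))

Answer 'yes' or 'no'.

E1 stepwise |·|:
  T → 3
  U → 3
  π[f,a](U) → 3
  (T ⋈[h=a] π[f,a](U)) → 1
E2 stepwise |·|:
  U → 3
  π[f,a](U) → 3
  T → 3
  (π[f,a](U) ⋈[a=h] T) → 1
  π[c,h,w,f,a]((π[f,a](U) ⋈[a=h] T)) → 1

E1 and E2 produce the same multiset:
c | h | w | f | a
9 | 1 | q | 9 | 1

yes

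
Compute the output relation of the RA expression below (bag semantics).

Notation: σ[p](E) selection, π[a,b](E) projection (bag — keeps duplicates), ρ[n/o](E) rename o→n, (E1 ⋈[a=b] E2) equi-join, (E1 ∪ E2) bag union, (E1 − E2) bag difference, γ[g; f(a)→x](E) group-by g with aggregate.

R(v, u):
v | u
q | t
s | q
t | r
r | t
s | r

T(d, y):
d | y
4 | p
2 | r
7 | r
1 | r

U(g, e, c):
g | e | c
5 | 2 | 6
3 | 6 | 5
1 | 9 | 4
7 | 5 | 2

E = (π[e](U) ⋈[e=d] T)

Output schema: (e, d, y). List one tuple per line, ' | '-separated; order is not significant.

Stepwise |·|:
  U → 4
  π[e](U) → 4
  T → 4
  (π[e](U) ⋈[e=d] T) → 1

== RESULT ==
e | d | y
2 | 2 | r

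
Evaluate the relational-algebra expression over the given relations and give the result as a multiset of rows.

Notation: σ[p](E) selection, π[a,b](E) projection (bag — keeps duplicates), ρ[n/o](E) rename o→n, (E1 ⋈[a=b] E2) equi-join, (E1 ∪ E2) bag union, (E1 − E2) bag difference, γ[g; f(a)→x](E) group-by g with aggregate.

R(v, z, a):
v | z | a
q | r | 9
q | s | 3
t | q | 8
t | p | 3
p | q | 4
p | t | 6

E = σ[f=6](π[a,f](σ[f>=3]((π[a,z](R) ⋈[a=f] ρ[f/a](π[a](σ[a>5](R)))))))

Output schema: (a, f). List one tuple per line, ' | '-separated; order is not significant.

Stepwise |·|:
  R → 6
  π[a,z](R) → 6
  R → 6
  σ[a>5](R) → 3
  π[a](σ[a>5](R)) → 3
  ρ[f/a](π[a](σ[a>5](R))) → 3
  (π[a,z](R) ⋈[a=f] ρ[f/a](π[a](σ[a>5](R)))) → 3
  σ[f>=3]((π[a,z](R) ⋈[a=f] ρ[f/a](π[a](σ[a>5](R))))) → 3
  π[a,f](σ[f>=3]((π[a,z](R) ⋈[a=f] ρ[f/a](π[a](σ[a>5](R)))))) → 3
  σ[f=6](π[a,f](σ[f>=3]((π[a,z](R) ⋈[a=f] ρ[f/a](π[a](σ[a>5](R))))))) → 1

== RESULT ==
a | f
6 | 6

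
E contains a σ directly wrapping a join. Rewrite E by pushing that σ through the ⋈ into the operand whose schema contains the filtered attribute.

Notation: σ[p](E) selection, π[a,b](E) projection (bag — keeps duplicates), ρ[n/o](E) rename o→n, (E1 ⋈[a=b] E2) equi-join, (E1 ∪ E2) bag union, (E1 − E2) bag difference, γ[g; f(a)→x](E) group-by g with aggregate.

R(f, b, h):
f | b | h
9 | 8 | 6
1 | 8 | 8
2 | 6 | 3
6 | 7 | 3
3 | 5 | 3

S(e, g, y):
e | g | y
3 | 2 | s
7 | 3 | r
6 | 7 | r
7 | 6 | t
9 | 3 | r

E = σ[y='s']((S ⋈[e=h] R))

σ filters on y, owned by the left side.
E' = (σ[y='s'](S) ⋈[e=h] R)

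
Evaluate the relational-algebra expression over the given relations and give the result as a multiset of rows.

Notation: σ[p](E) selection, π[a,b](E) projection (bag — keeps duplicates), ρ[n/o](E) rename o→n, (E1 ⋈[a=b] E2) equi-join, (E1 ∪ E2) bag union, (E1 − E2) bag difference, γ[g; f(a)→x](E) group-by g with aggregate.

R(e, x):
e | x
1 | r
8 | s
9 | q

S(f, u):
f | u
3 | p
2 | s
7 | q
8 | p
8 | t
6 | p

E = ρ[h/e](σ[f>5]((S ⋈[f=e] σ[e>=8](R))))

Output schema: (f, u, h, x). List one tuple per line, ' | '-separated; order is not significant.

Per-node cardinality:
  S → 6
  R → 3
  σ[e>=8](R) → 2
  (S ⋈[f=e] σ[e>=8](R)) → 2
  σ[f>5]((S ⋈[f=e] σ[e>=8](R))) → 2
  ρ[h/e](σ[f>5]((S ⋈[f=e] σ[e>=8](R)))) → 2

== RESULT ==
f | u | h | x
8 | p | 8 | s
8 | t | 8 | s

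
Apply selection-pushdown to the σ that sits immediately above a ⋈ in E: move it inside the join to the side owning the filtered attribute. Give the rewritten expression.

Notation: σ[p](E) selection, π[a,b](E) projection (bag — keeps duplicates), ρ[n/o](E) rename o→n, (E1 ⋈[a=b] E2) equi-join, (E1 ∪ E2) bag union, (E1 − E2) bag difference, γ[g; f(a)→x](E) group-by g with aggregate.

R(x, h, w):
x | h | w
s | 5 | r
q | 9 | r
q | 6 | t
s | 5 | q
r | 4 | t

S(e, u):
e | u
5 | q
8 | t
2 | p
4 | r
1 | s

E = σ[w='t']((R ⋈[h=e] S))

σ filters on w, owned by the left side.
E' = (σ[w='t'](R) ⋈[h=e] S)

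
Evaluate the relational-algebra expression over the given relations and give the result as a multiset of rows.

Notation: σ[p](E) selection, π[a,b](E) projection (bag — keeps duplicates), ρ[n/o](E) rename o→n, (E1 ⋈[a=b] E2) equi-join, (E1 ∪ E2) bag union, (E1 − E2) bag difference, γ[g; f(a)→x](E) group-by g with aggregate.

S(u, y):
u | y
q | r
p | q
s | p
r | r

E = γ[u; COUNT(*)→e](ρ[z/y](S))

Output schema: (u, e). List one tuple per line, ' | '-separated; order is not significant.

Subexpression sizes:
  S → 4
  ρ[z/y](S) → 4
  γ[u; COUNT(*)→e](ρ[z/y](S)) → 4

== RESULT ==
u | e
p | 1
q | 1
r | 1
s | 1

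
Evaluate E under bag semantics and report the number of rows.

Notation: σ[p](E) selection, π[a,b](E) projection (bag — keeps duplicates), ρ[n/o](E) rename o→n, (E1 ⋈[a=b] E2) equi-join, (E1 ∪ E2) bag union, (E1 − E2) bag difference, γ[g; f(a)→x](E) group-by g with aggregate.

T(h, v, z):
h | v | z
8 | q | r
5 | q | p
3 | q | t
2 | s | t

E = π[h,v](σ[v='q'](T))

Subexpression sizes:
  T → 4
  σ[v='q'](T) → 3
  π[h,v](σ[v='q'](T)) → 3

|E| = 3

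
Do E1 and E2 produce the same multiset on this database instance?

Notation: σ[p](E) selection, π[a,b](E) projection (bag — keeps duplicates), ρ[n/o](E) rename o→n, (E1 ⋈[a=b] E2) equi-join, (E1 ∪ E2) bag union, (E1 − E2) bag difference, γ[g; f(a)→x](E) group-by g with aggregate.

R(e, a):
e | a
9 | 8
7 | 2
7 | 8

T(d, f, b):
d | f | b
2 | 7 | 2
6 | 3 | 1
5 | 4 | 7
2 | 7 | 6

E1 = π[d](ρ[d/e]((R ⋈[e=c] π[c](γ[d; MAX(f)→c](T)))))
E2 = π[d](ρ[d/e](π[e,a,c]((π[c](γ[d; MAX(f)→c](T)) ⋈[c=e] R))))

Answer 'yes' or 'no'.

E1 per-node cardinality:
  R → 3
  T → 4
  γ[d; MAX(f)→c](T) → 3
  π[c](γ[d; MAX(f)→c](T)) → 3
  (R ⋈[e=c] π[c](γ[d; MAX(f)→c](T))) → 2
  ρ[d/e]((R ⋈[e=c] π[c](γ[d; MAX(f)→c](T)))) → 2
  π[d](ρ[d/e]((R ⋈[e=c] π[c](γ[d; MAX(f)→c](T))))) → 2
E2 per-node cardinality:
  T → 4
  γ[d; MAX(f)→c](T) → 3
  π[c](γ[d; MAX(f)→c](T)) → 3
  R → 3
  (π[c](γ[d; MAX(f)→c](T)) ⋈[c=e] R) → 2
  π[e,a,c]((π[c](γ[d; MAX(f)→c](T)) ⋈[c=e] R)) → 2
  ρ[d/e](π[e,a,c]((π[c](γ[d; MAX(f)→c](T)) ⋈[c=e] R))) → 2
  π[d](ρ[d/e](π[e,a,c]((π[c](γ[d; MAX(f)→c](T)) ⋈[c=e] R)))) → 2

E1 and E2 produce the same multiset:
d
7
7

yes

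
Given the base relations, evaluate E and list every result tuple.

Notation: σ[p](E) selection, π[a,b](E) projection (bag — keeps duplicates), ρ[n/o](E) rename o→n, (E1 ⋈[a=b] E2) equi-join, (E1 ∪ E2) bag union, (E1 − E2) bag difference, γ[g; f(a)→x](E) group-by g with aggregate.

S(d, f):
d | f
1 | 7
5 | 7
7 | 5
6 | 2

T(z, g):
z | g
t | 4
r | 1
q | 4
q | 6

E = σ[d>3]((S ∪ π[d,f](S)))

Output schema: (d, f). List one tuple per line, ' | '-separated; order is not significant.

Subexpression sizes:
  S → 4
  S → 4
  π[d,f](S) → 4
  (S ∪ π[d,f](S)) → 8
  σ[d>3]((S ∪ π[d,f](S))) → 6

== RESULT ==
d | f
5 | 7
5 | 7
6 | 2
6 | 2
7 | 5
7 | 5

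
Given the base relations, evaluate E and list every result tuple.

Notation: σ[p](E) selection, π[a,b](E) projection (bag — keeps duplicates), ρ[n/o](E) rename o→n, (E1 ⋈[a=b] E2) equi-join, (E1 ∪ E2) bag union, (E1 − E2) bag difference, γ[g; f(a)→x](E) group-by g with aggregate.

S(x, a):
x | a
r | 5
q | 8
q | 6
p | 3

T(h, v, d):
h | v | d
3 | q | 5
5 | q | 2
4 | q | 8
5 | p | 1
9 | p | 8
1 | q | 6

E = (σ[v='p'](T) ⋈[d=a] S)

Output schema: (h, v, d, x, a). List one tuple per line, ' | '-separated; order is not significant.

Stepwise |·|:
  T → 6
  σ[v='p'](T) → 2
  S → 4
  (σ[v='p'](T) ⋈[d=a] S) → 1

== RESULT ==
h | v | d | x | a
9 | p | 8 | q | 8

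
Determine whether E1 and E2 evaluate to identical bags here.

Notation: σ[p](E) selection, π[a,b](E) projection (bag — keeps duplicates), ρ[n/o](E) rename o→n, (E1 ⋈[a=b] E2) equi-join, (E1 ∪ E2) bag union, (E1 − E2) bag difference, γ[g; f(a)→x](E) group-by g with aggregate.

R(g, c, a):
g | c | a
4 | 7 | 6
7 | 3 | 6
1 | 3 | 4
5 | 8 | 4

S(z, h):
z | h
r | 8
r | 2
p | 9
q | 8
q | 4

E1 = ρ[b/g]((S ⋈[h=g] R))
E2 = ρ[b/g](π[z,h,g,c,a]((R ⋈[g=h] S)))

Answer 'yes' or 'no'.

E1 per-node cardinality:
  S → 5
  R → 4
  (S ⋈[h=g] R) → 1
  ρ[b/g]((S ⋈[h=g] R)) → 1
E2 per-node cardinality:
  R → 4
  S → 5
  (R ⋈[g=h] S) → 1
  π[z,h,g,c,a]((R ⋈[g=h] S)) → 1
  ρ[b/g](π[z,h,g,c,a]((R ⋈[g=h] S))) → 1

E1 and E2 produce the same multiset:
z | h | b | c | a
q | 4 | 4 | 7 | 6

yes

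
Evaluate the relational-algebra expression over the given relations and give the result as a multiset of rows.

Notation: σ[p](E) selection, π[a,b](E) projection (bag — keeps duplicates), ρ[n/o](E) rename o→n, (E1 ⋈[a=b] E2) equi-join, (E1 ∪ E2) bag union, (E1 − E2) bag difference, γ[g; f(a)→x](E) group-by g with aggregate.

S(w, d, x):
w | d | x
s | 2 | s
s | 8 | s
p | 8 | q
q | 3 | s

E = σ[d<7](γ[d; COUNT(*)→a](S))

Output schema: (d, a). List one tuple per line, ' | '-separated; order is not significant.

Row counts bottom-up:
  S → 4
  γ[d; COUNT(*)→a](S) → 3
  σ[d<7](γ[d; COUNT(*)→a](S)) → 2

== RESULT ==
d | a
2 | 1
3 | 1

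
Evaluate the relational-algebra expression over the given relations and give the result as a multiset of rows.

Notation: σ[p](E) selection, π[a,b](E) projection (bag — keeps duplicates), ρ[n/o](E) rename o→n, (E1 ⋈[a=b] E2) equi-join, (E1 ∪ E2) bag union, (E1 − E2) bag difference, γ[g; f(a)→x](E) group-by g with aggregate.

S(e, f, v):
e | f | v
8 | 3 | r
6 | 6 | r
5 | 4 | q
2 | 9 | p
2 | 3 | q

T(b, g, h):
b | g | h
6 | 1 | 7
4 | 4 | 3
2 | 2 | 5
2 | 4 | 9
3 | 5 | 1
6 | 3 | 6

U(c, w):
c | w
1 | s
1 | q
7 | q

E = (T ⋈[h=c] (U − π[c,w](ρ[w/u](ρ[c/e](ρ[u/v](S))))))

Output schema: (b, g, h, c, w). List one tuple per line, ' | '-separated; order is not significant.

Stepwise |·|:
  T → 6
  U → 3
  S → 5
  ρ[u/v](S) → 5
  ρ[c/e](ρ[u/v](S)) → 5
  ρ[w/u](ρ[c/e](ρ[u/v](S))) → 5
  π[c,w](ρ[w/u](ρ[c/e](ρ[u/v](S)))) → 5
  (U − π[c,w](ρ[w/u](ρ[c/e](ρ[u/v](S))))) → 3
  (T ⋈[h=c] (U − π[c,w](ρ[w/u](ρ[c/e](ρ[u/v](S)))))) → 3

== RESULT ==
b | g | h | c | w
3 | 5 | 1 | 1 | q
3 | 5 | 1 | 1 | s
6 | 1 | 7 | 7 | q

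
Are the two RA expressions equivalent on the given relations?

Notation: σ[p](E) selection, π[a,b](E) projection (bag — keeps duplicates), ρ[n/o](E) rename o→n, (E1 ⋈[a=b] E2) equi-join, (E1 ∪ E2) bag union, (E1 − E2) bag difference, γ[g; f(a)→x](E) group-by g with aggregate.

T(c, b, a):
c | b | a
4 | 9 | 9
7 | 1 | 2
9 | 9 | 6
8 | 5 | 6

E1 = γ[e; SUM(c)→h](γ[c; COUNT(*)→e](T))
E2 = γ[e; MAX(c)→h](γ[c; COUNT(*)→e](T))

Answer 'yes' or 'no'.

E1 stepwise |·|:
  T → 4
  γ[c; COUNT(*)→e](T) → 4
  γ[e; SUM(c)→h](γ[c; COUNT(*)→e](T)) → 1
E2 stepwise |·|:
  T → 4
  γ[c; COUNT(*)→e](T) → 4
  γ[e; MAX(c)→h](γ[c; COUNT(*)→e](T)) → 1

E1 result:
e | h
1 | 28
E2 result:
e | h
1 | 9
Witness: (1, 28) appears 1× in E1 but 0× in E2.

no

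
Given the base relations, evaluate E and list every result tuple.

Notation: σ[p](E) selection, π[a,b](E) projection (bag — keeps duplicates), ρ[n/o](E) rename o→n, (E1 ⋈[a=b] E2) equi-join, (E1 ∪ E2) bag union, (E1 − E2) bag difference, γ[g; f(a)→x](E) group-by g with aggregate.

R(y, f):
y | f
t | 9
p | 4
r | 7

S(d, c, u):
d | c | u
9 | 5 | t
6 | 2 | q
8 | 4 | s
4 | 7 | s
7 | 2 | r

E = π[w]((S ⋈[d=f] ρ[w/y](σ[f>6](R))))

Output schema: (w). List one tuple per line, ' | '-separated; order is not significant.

Row counts bottom-up:
  S → 5
  R → 3
  σ[f>6](R) → 2
  ρ[w/y](σ[f>6](R)) → 2
  (S ⋈[d=f] ρ[w/y](σ[f>6](R))) → 2
  π[w]((S ⋈[d=f] ρ[w/y](σ[f>6](R)))) → 2

== RESULT ==
w
r
t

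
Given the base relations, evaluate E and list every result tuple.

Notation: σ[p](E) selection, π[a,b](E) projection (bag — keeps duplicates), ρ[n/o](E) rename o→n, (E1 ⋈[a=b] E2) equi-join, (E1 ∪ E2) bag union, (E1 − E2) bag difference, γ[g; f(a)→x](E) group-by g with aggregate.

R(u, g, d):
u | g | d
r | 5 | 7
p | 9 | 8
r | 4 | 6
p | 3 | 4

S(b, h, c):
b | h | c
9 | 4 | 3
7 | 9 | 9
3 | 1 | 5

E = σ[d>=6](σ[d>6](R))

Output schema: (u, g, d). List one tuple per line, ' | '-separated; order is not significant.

Per-node cardinality:
  R → 4
  σ[d>6](R) → 2
  σ[d>=6](σ[d>6](R)) → 2

== RESULT ==
u | g | d
p | 9 | 8
r | 5 | 7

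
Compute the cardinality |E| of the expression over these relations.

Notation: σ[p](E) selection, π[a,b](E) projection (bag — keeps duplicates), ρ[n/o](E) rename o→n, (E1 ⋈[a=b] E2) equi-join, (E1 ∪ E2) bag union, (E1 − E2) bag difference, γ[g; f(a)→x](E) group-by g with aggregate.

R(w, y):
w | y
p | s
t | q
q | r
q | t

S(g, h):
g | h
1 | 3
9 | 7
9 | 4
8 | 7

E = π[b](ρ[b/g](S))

Row counts bottom-up:
  S → 4
  ρ[b/g](S) → 4
  π[b](ρ[b/g](S)) → 4

|E| = 4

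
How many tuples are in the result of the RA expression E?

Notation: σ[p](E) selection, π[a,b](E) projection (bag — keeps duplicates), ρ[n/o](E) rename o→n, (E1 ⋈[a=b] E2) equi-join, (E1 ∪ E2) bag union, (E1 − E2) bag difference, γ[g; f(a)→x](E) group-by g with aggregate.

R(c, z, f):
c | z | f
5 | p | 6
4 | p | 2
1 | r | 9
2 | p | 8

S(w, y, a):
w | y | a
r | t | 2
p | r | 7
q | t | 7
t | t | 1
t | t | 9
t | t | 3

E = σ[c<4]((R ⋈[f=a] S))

Row counts bottom-up:
  R → 4
  S → 6
  (R ⋈[f=a] S) → 2
  σ[c<4]((R ⋈[f=a] S)) → 1

|E| = 1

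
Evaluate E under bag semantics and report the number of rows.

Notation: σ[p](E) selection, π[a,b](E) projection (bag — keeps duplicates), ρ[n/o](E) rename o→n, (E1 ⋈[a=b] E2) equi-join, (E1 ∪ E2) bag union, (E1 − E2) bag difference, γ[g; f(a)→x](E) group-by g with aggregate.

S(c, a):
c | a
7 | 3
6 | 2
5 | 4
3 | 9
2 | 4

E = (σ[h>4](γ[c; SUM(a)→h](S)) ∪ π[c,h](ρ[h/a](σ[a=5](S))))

Subexpression sizes:
  S → 5
  γ[c; SUM(a)→h](S) → 5
  σ[h>4](γ[c; SUM(a)→h](S)) → 1
  S → 5
  σ[a=5](S) → 0
  ρ[h/a](σ[a=5](S)) → 0
  π[c,h](ρ[h/a](σ[a=5](S))) → 0
  (σ[h>4](γ[c; SUM(a)→h](S)) ∪ π[c,h](ρ[h/a](σ[a=5](S)))) → 1

|E| = 1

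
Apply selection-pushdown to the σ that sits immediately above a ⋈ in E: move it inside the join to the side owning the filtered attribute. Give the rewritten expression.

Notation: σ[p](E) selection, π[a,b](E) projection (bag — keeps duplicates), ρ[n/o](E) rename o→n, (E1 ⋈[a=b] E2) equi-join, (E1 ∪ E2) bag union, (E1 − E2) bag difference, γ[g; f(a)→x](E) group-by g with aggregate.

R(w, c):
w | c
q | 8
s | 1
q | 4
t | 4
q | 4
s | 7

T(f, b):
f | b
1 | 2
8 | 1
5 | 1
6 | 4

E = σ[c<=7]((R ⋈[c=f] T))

σ filters on c, owned by the left side.
E' = (σ[c<=7](R) ⋈[c=f] T)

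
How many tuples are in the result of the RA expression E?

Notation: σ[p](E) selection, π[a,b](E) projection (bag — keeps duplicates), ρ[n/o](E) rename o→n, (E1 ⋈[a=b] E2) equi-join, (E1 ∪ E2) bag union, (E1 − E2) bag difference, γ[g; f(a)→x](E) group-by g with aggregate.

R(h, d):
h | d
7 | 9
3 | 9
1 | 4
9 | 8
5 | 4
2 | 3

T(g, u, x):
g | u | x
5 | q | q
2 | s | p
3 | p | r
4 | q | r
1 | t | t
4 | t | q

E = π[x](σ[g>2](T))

Row counts bottom-up:
  T → 6
  σ[g>2](T) → 4
  π[x](σ[g>2](T)) → 4

|E| = 4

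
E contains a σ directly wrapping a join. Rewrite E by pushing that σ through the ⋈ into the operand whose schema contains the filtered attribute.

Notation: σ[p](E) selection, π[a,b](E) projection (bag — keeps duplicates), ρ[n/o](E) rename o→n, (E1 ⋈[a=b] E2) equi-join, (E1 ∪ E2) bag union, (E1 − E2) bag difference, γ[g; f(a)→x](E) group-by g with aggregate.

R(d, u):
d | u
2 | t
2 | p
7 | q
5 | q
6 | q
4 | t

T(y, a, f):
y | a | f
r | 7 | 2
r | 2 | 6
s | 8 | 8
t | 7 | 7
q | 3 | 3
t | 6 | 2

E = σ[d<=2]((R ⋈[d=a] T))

σ filters on d, owned by the left side.
E' = (σ[d<=2](R) ⋈[d=a] T)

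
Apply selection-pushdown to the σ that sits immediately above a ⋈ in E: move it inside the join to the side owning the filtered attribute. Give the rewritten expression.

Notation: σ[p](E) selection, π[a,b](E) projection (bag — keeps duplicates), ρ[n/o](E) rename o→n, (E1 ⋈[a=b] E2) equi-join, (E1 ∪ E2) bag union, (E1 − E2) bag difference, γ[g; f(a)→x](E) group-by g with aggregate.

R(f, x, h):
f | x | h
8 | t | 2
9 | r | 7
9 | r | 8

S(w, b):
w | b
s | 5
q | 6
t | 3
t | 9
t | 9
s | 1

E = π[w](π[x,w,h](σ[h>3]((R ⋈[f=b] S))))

σ filters on h, owned by the left side.
E' = π[w](π[x,w,h]((σ[h>3](R) ⋈[f=b] S)))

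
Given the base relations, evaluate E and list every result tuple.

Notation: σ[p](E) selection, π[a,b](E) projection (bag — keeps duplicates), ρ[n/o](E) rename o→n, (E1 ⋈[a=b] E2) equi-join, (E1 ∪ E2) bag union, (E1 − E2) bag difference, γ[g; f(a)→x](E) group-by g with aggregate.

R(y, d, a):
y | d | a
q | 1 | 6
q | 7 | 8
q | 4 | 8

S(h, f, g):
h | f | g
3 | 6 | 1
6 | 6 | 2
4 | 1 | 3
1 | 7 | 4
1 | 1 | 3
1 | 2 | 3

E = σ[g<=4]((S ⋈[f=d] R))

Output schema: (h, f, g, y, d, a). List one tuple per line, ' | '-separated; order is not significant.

Stepwise |·|:
  S → 6
  R → 3
  (S ⋈[f=d] R) → 3
  σ[g<=4]((S ⋈[f=d] R)) → 3

== RESULT ==
h | f | g | y | d | a
1 | 1 | 3 | q | 1 | 6
1 | 7 | 4 | q | 7 | 8
4 | 1 | 3 | q | 1 | 6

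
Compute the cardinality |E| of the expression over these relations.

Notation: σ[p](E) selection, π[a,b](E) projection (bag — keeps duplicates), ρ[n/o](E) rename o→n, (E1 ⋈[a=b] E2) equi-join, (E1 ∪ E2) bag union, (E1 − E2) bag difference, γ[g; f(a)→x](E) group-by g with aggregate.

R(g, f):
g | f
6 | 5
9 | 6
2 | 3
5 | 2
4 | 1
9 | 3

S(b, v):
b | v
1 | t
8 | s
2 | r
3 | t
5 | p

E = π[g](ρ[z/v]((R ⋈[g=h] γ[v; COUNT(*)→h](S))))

Row counts bottom-up:
  R → 6
  S → 5
  γ[v; COUNT(*)→h](S) → 4
  (R ⋈[g=h] γ[v; COUNT(*)→h](S)) → 1
  ρ[z/v]((R ⋈[g=h] γ[v; COUNT(*)→h](S))) → 1
  π[g](ρ[z/v]((R ⋈[g=h] γ[v; COUNT(*)→h](S)))) → 1

|E| = 1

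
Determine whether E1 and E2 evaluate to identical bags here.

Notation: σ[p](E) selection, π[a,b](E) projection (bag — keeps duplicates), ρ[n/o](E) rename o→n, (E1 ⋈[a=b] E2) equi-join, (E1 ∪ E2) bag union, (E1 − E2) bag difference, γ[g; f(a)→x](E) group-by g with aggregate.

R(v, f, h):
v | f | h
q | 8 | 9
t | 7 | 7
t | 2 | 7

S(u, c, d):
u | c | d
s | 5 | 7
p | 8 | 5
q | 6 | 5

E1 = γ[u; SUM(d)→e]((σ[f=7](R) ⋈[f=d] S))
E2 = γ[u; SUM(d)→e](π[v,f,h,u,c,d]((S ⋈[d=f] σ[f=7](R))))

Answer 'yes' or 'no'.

E1 subexpression sizes:
  R → 3
  σ[f=7](R) → 1
  S → 3
  (σ[f=7](R) ⋈[f=d] S) → 1
  γ[u; SUM(d)→e]((σ[f=7](R) ⋈[f=d] S)) → 1
E2 subexpression sizes:
  S → 3
  R → 3
  σ[f=7](R) → 1
  (S ⋈[d=f] σ[f=7](R)) → 1
  π[v,f,h,u,c,d]((S ⋈[d=f] σ[f=7](R))) → 1
  γ[u; SUM(d)→e](π[v,f,h,u,c,d]((S ⋈[d=f] σ[f=7](R)))) → 1

E1 and E2 produce the same multiset:
u | e
s | 7

yes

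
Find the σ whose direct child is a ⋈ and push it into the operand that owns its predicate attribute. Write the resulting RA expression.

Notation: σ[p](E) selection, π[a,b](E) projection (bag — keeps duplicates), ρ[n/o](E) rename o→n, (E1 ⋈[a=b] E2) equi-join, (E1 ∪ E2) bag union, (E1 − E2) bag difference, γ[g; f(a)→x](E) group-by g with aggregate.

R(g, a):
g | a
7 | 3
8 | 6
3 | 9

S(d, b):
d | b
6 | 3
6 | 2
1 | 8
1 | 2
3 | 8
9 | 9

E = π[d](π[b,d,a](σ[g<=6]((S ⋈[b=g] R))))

σ filters on g, owned by the right side.
E' = π[d](π[b,d,a]((S ⋈[b=g] σ[g<=6](R))))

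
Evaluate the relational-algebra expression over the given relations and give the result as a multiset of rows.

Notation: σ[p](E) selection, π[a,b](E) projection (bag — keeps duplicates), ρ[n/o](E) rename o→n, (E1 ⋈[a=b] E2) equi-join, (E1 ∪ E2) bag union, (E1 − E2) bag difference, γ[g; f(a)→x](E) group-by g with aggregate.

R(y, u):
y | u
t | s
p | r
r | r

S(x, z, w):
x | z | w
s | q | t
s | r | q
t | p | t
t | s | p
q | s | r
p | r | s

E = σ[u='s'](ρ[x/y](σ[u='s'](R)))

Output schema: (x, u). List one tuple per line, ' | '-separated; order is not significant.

Row counts bottom-up:
  R → 3
  σ[u='s'](R) → 1
  ρ[x/y](σ[u='s'](R)) → 1
  σ[u='s'](ρ[x/y](σ[u='s'](R))) → 1

== RESULT ==
x | u
t | s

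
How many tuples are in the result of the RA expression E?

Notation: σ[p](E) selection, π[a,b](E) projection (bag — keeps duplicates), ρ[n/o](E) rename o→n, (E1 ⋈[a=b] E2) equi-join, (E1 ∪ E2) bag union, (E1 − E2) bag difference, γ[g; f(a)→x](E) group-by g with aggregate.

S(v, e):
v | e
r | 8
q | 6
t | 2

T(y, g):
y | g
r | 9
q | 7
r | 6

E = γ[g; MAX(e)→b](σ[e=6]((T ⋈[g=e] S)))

Subexpression sizes:
  T → 3
  S → 3
  (T ⋈[g=e] S) → 1
  σ[e=6]((T ⋈[g=e] S)) → 1
  γ[g; MAX(e)→b](σ[e=6]((T ⋈[g=e] S))) → 1

|E| = 1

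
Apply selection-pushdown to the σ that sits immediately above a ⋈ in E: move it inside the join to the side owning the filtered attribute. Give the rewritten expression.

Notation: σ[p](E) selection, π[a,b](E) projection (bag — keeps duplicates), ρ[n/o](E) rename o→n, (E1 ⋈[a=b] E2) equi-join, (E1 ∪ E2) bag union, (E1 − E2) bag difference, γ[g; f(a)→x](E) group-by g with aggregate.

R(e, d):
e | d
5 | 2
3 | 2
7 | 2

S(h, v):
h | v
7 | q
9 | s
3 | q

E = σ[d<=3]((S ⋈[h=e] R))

σ filters on d, owned by the right side.
E' = (S ⋈[h=e] σ[d<=3](R))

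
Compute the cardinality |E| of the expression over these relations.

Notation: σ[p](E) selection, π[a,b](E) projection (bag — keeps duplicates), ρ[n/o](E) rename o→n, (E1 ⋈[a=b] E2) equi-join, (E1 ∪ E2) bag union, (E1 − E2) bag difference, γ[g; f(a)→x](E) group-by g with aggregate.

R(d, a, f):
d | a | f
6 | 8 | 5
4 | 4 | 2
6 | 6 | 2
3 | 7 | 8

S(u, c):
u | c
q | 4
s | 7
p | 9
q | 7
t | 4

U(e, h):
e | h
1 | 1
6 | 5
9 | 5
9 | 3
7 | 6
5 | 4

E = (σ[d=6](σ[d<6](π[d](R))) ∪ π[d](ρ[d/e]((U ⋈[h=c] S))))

Subexpression sizes:
  R → 4
  π[d](R) → 4
  σ[d<6](π[d](R)) → 2
  σ[d=6](σ[d<6](π[d](R))) → 0
  U → 6
  S → 5
  (U ⋈[h=c] S) → 2
  ρ[d/e]((U ⋈[h=c] S)) → 2
  π[d](ρ[d/e]((U ⋈[h=c] S))) → 2
  (σ[d=6](σ[d<6](π[d](R))) ∪ π[d](ρ[d/e]((U ⋈[h=c] S)))) → 2

|E| = 2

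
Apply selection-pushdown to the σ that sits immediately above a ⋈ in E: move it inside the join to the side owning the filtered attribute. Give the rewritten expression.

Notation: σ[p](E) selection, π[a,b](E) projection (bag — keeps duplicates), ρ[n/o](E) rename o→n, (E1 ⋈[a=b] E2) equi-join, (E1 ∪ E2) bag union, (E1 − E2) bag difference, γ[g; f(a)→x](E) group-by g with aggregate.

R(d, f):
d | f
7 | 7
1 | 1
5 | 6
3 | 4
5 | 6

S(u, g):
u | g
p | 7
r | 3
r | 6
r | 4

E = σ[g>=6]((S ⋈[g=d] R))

σ filters on g, owned by the left side.
E' = (σ[g>=6](S) ⋈[g=d] R)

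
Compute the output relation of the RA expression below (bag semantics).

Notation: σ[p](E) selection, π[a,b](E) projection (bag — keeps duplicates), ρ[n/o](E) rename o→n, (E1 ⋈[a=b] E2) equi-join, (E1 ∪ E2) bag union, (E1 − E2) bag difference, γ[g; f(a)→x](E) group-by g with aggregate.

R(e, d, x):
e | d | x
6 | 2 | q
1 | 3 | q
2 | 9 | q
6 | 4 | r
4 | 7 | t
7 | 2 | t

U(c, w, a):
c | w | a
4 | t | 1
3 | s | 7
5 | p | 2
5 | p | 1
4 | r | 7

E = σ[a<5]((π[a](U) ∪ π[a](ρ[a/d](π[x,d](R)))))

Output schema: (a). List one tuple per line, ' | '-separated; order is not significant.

Subexpression sizes:
  U → 5
  π[a](U) → 5
  R → 6
  π[x,d](R) → 6
  ρ[a/d](π[x,d](R)) → 6
  π[a](ρ[a/d](π[x,d](R))) → 6
  (π[a](U) ∪ π[a](ρ[a/d](π[x,d](R)))) → 11
  σ[a<5]((π[a](U) ∪ π[a](ρ[a/d](π[x,d](R))))) → 7

== RESULT ==
a
1
1
2
2
2
3
4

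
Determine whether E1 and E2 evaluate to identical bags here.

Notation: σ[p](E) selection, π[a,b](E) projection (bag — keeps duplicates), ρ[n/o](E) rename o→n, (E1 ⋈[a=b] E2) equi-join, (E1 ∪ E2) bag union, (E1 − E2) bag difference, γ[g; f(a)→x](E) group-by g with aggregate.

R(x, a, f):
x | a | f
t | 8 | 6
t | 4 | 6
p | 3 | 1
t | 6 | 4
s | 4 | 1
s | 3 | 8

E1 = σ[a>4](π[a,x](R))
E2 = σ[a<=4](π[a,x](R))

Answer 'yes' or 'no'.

E1 subexpression sizes:
  R → 6
  π[a,x](R) → 6
  σ[a>4](π[a,x](R)) → 2
E2 subexpression sizes:
  R → 6
  π[a,x](R) → 6
  σ[a<=4](π[a,x](R)) → 4

E1 result:
a | x
6 | t
8 | t
E2 result:
a | x
3 | p
3 | s
4 | s
4 | t
Witness: (3, 'p') appears 0× in E1 but 1× in E2.

no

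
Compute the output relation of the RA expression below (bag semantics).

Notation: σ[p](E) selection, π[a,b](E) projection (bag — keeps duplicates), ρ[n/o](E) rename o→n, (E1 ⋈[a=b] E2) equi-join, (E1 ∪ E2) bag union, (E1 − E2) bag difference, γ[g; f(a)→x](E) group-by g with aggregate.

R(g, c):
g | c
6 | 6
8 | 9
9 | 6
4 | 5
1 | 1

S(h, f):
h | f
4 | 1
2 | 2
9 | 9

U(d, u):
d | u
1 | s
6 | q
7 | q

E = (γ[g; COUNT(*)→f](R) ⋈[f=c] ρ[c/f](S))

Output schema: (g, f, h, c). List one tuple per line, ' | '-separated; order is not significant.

Row counts bottom-up:
  R → 5
  γ[g; COUNT(*)→f](R) → 5
  S → 3
  ρ[c/f](S) → 3
  (γ[g; COUNT(*)→f](R) ⋈[f=c] ρ[c/f](S)) → 5

== RESULT ==
g | f | h | c
1 | 1 | 4 | 1
4 | 1 | 4 | 1
6 | 1 | 4 | 1
8 | 1 | 4 | 1
9 | 1 | 4 | 1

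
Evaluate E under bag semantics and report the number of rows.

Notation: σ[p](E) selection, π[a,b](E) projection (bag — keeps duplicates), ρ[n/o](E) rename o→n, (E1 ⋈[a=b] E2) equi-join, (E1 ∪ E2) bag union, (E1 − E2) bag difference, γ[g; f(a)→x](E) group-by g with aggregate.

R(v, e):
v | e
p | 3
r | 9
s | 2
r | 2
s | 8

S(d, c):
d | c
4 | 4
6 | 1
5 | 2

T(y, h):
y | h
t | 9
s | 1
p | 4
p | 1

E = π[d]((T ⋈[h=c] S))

Stepwise |·|:
  T → 4
  S → 3
  (T ⋈[h=c] S) → 3
  π[d]((T ⋈[h=c] S)) → 3

|E| = 3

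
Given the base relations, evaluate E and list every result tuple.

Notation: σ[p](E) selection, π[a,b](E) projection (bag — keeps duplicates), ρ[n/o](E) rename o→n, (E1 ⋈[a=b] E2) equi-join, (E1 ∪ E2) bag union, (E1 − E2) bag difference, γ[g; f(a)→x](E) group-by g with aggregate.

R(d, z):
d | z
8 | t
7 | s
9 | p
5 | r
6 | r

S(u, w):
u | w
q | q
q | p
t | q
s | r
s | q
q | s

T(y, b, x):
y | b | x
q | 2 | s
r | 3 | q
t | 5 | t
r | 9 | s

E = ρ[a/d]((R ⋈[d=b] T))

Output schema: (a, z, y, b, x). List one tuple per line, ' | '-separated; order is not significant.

Subexpression sizes:
  R → 5
  T → 4
  (R ⋈[d=b] T) → 2
  ρ[a/d]((R ⋈[d=b] T)) → 2

== RESULT ==
a | z | y | b | x
5 | r | t | 5 | t
9 | p | r | 9 | s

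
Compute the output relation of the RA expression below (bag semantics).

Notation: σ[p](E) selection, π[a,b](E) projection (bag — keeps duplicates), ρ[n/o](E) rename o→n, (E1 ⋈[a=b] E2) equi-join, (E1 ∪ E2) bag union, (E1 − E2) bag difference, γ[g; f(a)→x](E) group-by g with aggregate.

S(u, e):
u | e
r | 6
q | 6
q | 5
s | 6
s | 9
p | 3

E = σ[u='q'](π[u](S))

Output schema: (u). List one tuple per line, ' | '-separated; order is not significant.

Stepwise |·|:
  S → 6
  π[u](S) → 6
  σ[u='q'](π[u](S)) → 2

== RESULT ==
u
q
q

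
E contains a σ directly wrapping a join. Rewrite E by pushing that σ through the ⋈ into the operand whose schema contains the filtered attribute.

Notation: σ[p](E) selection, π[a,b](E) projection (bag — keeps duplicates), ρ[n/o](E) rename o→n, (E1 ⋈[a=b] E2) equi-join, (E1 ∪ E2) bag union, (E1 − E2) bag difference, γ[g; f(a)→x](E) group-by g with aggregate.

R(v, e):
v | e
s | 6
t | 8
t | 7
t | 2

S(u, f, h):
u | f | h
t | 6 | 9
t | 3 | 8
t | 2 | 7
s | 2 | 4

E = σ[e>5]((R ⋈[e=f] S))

σ filters on e, owned by the left side.
E' = (σ[e>5](R) ⋈[e=f] S)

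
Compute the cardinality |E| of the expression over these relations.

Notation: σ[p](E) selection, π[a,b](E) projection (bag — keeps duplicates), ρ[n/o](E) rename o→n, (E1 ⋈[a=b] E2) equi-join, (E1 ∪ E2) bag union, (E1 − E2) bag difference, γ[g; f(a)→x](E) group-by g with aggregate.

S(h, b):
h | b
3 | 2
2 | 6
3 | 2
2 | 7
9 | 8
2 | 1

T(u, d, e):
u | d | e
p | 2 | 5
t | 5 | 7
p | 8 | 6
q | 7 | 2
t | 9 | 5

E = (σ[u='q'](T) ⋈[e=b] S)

Row counts bottom-up:
  T → 5
  σ[u='q'](T) → 1
  S → 6
  (σ[u='q'](T) ⋈[e=b] S) → 2

|E| = 2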